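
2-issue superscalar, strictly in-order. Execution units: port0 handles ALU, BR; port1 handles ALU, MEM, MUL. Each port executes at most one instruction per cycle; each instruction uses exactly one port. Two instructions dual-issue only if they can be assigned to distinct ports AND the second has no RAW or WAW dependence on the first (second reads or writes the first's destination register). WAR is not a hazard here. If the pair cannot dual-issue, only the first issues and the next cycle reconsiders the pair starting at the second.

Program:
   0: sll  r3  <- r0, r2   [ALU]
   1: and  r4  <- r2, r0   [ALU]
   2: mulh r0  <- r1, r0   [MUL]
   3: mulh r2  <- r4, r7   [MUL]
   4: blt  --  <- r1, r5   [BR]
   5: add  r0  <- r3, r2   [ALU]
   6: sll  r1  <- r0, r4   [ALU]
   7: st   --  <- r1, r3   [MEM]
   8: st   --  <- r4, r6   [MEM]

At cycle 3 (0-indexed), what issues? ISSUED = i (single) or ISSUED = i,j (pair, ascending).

ISSUED = 5

  cy0 -> i0,i1 (sll/and) 2-wide
  cy1 -> i2 (mulh) no-port MUL/MUL
  cy2 -> i3,i4 (mulh/blt) 2-wide
  cy3 -> i5 (add) RAW r0
  cy4 -> i6 (sll) RAW r1
  cy5 -> i7 (st) no-port MEM/MEM
  cy6 -> i8 (st) tail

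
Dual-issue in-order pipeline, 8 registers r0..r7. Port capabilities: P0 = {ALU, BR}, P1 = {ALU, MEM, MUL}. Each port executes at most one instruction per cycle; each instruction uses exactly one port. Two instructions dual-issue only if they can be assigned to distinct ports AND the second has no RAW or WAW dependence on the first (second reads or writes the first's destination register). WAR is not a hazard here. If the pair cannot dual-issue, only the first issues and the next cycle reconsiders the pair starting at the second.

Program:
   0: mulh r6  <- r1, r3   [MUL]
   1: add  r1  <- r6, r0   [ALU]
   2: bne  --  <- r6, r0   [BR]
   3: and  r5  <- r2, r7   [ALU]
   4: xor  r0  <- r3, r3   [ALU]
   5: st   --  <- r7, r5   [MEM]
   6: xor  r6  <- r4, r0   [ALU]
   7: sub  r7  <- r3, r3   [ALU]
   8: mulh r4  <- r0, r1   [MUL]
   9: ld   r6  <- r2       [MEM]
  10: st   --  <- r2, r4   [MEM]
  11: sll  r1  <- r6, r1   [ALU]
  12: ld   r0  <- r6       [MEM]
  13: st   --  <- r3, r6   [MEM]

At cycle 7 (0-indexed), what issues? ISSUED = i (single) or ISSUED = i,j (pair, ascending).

ISSUED = 12

0. mulh @i0  | RAW r6
1. add;bne @i1&i2  | pair
2. and;xor @i3&i4  | pair
3. st;xor @i5&i6  | pair
4. sub;mulh @i7&i8  | pair
5. ld @i9  | no-port MEM/MEM
6. st;sll @i10&i11  | pair
7. ld @i12  | no-port MEM/MEM
8. st @i13  | tail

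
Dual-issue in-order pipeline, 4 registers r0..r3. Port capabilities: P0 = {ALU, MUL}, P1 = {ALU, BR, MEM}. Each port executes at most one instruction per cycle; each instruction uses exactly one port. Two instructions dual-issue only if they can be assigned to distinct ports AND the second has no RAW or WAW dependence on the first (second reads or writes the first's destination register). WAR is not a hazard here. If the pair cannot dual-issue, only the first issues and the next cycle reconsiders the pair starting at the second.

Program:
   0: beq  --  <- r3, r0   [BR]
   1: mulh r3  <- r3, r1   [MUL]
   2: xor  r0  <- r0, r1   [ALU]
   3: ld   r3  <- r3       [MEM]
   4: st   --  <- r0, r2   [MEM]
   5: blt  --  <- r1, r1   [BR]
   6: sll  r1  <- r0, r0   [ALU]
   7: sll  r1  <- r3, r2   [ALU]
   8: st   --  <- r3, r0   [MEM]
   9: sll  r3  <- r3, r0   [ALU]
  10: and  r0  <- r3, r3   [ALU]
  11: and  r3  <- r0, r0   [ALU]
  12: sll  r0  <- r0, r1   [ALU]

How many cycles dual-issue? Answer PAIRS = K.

PAIRS = 5

[0] i0&i1  beq mulh  -- pair
[1] i2&i3  xor ld  -- pair
[2] i4  st  -- no-port MEM/BR
[3] i5&i6  blt sll  -- pair
[4] i7&i8  sll st  -- pair
[5] i9  sll  -- RAW r3
[6] i10  and  -- RAW r0
[7] i11&i12  and sll  -- pair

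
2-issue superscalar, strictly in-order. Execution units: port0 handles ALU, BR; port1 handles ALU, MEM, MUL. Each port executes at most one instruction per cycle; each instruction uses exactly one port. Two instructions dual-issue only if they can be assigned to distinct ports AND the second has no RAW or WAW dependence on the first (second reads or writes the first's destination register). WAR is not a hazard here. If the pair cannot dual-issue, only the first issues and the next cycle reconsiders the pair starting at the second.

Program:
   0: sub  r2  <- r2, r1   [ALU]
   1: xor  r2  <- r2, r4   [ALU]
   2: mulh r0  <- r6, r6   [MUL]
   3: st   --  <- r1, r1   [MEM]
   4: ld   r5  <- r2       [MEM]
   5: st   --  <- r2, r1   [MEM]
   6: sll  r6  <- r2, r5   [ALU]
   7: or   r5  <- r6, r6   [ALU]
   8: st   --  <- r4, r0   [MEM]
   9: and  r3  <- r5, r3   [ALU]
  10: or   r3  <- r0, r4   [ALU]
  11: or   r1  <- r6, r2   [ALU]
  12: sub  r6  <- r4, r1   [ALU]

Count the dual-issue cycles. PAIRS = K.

0. sub @i0  | RAW+WAW r2
1. xor/mulh @i1&i2  | dual
2. st @i3  | no-port MEM/MEM
3. ld @i4  | no-port MEM/MEM
4. st/sll @i5&i6  | dual
5. or/st @i7&i8  | dual
6. and @i9  | WAW r3
7. or/or @i10&i11  | dual
8. sub @i12  | tail

PAIRS = 4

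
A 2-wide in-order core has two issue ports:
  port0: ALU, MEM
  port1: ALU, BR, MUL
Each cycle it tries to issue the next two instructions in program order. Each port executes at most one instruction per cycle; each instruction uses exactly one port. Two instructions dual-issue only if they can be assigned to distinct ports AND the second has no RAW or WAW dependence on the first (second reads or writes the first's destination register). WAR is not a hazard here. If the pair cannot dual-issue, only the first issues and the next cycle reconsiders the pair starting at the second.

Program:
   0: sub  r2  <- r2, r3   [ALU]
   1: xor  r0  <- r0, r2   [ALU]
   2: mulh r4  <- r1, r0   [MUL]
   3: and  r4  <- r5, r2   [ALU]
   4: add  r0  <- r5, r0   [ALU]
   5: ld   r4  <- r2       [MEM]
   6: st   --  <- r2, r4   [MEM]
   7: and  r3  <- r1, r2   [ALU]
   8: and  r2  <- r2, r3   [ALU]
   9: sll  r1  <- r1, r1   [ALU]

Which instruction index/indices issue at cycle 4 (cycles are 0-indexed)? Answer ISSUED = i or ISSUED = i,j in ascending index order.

ISSUED = 5

[0] i0  sub.ALU  -- RAW r2
[1] i1  xor.ALU  -- RAW r0
[2] i2  mulh.MUL  -- WAW r4
[3] i3&i4  and.ALU add.ALU  -- dual
[4] i5  ld.MEM  -- no-port MEM/MEM
[5] i6&i7  st.MEM and.ALU  -- dual
[6] i8&i9  and.ALU sll.ALU  -- dual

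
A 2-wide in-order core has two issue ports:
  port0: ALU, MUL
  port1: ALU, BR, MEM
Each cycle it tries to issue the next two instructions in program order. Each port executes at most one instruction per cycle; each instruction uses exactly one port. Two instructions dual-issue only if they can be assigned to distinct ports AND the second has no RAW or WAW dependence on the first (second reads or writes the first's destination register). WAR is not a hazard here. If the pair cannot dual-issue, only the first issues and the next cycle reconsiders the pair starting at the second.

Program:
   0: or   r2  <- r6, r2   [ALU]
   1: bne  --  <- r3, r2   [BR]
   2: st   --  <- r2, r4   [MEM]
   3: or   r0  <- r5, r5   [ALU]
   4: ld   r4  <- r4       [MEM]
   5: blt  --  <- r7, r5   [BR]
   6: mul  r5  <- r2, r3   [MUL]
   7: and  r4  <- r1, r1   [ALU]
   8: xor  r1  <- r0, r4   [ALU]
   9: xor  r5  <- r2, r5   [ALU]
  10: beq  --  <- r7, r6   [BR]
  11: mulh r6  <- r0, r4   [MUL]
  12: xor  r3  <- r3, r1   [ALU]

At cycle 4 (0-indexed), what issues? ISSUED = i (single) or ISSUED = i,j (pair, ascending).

t=0 i0:or.ALU ; RAW r2
t=1 i1:bne.BR ; no-port BR/MEM
t=2 i2+i3:st.MEM+or.ALU ; pair
t=3 i4:ld.MEM ; no-port MEM/BR
t=4 i5+i6:blt.BR+mul.MUL ; pair
t=5 i7:and.ALU ; RAW r4
t=6 i8+i9:xor.ALU+xor.ALU ; pair
t=7 i10+i11:beq.BR+mulh.MUL ; pair
t=8 i12:xor.ALU ; tail

ISSUED = 5,6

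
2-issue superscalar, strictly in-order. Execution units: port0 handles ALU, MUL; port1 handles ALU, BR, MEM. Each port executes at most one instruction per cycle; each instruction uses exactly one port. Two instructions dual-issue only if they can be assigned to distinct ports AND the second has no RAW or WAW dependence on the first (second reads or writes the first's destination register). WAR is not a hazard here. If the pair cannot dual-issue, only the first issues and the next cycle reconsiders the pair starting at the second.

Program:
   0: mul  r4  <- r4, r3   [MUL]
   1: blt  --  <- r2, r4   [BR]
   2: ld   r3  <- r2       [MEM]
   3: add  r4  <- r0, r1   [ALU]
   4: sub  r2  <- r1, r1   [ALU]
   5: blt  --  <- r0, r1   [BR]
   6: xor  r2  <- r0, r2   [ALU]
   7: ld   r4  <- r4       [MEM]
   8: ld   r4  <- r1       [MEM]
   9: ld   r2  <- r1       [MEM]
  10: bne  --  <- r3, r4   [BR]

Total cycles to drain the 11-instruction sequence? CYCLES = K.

0. mul @i0  | RAW r4
1. blt @i1  | no-port BR/MEM
2. ld add @i2&i3  | pair
3. sub blt @i4&i5  | pair
4. xor ld @i6&i7  | pair
5. ld @i8  | no-port MEM/MEM
6. ld @i9  | no-port MEM/BR
7. bne @i10  | tail

CYCLES = 8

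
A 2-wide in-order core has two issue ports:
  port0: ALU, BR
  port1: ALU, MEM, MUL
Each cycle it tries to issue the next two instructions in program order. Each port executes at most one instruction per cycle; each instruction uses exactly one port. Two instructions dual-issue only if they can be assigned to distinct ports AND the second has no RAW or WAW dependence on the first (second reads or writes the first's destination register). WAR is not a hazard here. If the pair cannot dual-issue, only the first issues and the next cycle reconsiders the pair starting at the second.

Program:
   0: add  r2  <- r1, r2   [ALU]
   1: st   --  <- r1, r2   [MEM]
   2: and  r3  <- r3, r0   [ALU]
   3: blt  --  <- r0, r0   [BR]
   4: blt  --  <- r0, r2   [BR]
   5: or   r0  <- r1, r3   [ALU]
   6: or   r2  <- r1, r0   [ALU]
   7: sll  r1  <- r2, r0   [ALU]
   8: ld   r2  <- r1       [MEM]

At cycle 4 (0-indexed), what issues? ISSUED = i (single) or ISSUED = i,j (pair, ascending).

t=0 i0:add ; RAW r2
t=1 i1&i2:st and ; dual
t=2 i3:blt ; no-port BR/BR
t=3 i4&i5:blt or ; dual
t=4 i6:or ; RAW r2
t=5 i7:sll ; RAW r1
t=6 i8:ld ; tail

ISSUED = 6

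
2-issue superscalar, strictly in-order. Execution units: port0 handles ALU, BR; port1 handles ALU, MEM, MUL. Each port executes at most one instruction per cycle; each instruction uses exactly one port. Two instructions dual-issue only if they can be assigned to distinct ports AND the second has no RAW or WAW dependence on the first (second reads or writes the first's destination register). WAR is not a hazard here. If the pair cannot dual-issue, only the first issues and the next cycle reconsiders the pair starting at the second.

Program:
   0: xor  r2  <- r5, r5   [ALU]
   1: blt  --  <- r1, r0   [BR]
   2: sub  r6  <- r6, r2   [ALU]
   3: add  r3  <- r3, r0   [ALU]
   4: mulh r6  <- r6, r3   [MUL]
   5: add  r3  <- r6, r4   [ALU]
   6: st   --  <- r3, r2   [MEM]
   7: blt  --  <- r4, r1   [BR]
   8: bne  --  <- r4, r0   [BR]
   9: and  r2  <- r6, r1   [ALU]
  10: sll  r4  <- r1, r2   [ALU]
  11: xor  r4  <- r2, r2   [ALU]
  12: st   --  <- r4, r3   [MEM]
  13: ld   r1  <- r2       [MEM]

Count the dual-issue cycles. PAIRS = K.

t=0 i0/i1:xor.ALU blt.BR ; dual
t=1 i2/i3:sub.ALU add.ALU ; dual
t=2 i4:mulh.MUL ; RAW r6
t=3 i5:add.ALU ; RAW r3
t=4 i6/i7:st.MEM blt.BR ; dual
t=5 i8/i9:bne.BR and.ALU ; dual
t=6 i10:sll.ALU ; WAW r4
t=7 i11:xor.ALU ; RAW r4
t=8 i12:st.MEM ; no-port MEM/MEM
t=9 i13:ld.MEM ; tail

PAIRS = 4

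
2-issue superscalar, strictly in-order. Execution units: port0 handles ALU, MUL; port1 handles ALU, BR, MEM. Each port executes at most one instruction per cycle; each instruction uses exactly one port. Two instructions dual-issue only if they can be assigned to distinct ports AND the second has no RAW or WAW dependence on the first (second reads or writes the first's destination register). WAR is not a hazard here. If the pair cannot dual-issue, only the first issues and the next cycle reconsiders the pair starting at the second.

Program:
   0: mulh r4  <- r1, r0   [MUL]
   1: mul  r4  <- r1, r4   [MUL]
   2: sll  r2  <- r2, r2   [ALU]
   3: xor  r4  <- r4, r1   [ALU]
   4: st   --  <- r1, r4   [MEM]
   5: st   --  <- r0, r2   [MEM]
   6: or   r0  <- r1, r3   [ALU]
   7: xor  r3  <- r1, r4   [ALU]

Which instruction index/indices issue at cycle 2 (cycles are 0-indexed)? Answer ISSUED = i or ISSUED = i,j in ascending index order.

  cy0 -> i0 (mulh.MUL) no-port MUL/MUL
  cy1 -> i1&i2 (mul.MUL sll.ALU) dual
  cy2 -> i3 (xor.ALU) RAW r4
  cy3 -> i4 (st.MEM) no-port MEM/MEM
  cy4 -> i5&i6 (st.MEM or.ALU) dual
  cy5 -> i7 (xor.ALU) tail

ISSUED = 3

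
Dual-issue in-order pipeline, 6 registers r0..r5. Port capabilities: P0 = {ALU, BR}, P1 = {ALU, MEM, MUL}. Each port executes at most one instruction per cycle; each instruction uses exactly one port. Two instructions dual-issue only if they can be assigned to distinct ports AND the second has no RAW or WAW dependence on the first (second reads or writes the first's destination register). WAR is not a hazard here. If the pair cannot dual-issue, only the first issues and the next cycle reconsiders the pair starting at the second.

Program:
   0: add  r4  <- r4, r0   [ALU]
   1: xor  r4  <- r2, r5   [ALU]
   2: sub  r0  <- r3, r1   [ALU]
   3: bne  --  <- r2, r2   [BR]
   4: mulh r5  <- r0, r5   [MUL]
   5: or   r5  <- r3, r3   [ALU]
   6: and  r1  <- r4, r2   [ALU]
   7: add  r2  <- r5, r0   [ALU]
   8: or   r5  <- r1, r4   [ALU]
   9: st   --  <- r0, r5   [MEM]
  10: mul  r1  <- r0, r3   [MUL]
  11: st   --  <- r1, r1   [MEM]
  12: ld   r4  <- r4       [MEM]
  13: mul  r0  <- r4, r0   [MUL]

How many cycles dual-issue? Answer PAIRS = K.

PAIRS = 4

t=0 i0:add.ALU ; WAW r4
t=1 i1+i2:xor.ALU;sub.ALU ; dual
t=2 i3+i4:bne.BR;mulh.MUL ; dual
t=3 i5+i6:or.ALU;and.ALU ; dual
t=4 i7+i8:add.ALU;or.ALU ; dual
t=5 i9:st.MEM ; no-port MEM/MUL
t=6 i10:mul.MUL ; no-port MUL/MEM
t=7 i11:st.MEM ; no-port MEM/MEM
t=8 i12:ld.MEM ; no-port MEM/MUL
t=9 i13:mul.MUL ; tail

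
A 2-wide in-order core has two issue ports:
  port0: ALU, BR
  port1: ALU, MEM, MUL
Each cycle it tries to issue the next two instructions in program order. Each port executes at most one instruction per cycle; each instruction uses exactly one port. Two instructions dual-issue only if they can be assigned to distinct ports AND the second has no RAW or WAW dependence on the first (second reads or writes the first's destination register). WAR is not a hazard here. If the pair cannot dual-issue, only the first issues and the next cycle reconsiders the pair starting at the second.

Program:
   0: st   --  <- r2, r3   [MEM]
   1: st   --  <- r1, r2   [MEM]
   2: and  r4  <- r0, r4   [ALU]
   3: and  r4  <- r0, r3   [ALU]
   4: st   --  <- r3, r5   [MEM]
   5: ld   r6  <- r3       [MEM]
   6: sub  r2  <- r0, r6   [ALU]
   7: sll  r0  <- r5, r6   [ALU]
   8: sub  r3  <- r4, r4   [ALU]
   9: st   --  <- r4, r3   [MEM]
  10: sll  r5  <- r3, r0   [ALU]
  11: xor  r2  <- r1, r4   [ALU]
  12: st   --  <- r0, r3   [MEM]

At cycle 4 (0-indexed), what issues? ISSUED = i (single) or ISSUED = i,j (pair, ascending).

  cy0 -> i0 (st) no-port MEM/MEM
  cy1 -> i1&i2 (st and) 2-wide
  cy2 -> i3&i4 (and st) 2-wide
  cy3 -> i5 (ld) RAW r6
  cy4 -> i6&i7 (sub sll) 2-wide
  cy5 -> i8 (sub) RAW r3
  cy6 -> i9&i10 (st sll) 2-wide
  cy7 -> i11&i12 (xor st) 2-wide

ISSUED = 6,7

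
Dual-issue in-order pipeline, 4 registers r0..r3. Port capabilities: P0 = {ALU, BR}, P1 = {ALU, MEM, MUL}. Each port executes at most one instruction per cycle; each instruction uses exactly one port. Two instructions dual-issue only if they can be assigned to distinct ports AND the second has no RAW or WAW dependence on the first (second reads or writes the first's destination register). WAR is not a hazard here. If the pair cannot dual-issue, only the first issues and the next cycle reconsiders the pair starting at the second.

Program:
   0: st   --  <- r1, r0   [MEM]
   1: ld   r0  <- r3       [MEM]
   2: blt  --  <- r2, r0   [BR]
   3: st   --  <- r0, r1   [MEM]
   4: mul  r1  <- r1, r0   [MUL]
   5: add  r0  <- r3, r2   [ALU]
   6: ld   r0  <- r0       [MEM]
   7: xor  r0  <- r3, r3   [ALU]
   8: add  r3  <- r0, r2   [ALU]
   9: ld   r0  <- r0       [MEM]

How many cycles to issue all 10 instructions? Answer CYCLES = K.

CYCLES = 7

#0 head=0: st i0 no-port MEM/MEM
#1 head=1: ld i1 RAW r0
#2 head=2: blt/st i2/i3 pair
#3 head=4: mul/add i4/i5 pair
#4 head=6: ld i6 WAW r0
#5 head=7: xor i7 RAW r0
#6 head=8: add/ld i8/i9 pair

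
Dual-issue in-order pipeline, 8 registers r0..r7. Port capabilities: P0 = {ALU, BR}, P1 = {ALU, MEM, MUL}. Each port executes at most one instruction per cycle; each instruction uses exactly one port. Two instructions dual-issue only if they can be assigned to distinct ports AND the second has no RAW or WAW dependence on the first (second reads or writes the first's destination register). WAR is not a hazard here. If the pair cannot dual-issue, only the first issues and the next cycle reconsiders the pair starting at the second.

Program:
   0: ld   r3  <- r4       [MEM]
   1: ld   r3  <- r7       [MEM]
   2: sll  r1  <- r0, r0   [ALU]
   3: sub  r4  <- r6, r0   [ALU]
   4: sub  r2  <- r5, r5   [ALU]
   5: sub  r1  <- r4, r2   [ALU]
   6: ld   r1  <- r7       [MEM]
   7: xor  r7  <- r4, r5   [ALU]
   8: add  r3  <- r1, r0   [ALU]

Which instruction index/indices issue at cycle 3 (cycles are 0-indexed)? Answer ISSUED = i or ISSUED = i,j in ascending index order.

ISSUED = 5

t=0 i0:ld.MEM ; no-port MEM/MEM
t=1 i1&i2:ld.MEM;sll.ALU ; pair
t=2 i3&i4:sub.ALU;sub.ALU ; pair
t=3 i5:sub.ALU ; WAW r1
t=4 i6&i7:ld.MEM;xor.ALU ; pair
t=5 i8:add.ALU ; tail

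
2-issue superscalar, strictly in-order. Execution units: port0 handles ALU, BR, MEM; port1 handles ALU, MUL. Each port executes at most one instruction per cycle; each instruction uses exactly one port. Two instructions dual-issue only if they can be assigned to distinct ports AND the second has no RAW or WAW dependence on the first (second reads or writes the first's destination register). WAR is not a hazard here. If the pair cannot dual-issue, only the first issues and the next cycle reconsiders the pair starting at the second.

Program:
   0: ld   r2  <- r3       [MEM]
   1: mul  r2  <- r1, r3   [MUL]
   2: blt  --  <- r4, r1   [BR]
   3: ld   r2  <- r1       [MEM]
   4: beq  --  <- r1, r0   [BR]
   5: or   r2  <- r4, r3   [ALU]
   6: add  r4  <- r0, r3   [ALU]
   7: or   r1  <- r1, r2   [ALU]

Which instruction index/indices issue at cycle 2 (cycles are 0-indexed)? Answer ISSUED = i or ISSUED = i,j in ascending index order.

c0: i0 ld  WAW r2
c1: i1,i2 mul/blt  2-wide
c2: i3 ld  no-port MEM/BR
c3: i4,i5 beq/or  2-wide
c4: i6,i7 add/or  2-wide

ISSUED = 3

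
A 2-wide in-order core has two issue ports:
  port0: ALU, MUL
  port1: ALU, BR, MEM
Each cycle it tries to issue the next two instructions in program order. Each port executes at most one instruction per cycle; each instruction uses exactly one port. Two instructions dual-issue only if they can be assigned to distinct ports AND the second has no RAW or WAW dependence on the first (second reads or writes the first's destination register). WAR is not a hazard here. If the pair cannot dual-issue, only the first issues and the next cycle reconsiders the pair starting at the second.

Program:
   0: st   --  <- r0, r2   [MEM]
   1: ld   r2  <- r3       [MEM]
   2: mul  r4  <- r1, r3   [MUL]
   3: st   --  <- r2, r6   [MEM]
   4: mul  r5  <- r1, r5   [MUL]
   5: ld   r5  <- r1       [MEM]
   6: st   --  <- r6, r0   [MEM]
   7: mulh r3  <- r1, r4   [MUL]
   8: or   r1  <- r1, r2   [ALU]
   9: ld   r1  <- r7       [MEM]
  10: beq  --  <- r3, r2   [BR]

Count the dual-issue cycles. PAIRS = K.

PAIRS = 3

[0] i0  st.MEM  -- no-port MEM/MEM
[1] i1&i2  ld.MEM mul.MUL  -- pair
[2] i3&i4  st.MEM mul.MUL  -- pair
[3] i5  ld.MEM  -- no-port MEM/MEM
[4] i6&i7  st.MEM mulh.MUL  -- pair
[5] i8  or.ALU  -- WAW r1
[6] i9  ld.MEM  -- no-port MEM/BR
[7] i10  beq.BR  -- tail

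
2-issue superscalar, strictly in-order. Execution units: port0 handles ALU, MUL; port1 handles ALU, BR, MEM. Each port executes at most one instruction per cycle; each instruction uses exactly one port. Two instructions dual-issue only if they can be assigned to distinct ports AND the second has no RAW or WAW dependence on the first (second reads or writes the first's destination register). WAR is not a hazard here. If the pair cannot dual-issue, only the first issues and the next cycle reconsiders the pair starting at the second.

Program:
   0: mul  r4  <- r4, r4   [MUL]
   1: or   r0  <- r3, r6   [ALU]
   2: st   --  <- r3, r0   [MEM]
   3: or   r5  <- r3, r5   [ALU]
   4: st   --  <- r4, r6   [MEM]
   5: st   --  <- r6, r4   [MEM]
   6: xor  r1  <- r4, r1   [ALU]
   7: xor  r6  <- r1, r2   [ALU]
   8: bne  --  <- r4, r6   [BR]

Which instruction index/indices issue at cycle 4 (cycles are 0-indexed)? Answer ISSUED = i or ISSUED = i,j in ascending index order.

ISSUED = 7

#0 head=0: mul.MUL or.ALU i0/i1 2-wide
#1 head=2: st.MEM or.ALU i2/i3 2-wide
#2 head=4: st.MEM i4 no-port MEM/MEM
#3 head=5: st.MEM xor.ALU i5/i6 2-wide
#4 head=7: xor.ALU i7 RAW r6
#5 head=8: bne.BR i8 tail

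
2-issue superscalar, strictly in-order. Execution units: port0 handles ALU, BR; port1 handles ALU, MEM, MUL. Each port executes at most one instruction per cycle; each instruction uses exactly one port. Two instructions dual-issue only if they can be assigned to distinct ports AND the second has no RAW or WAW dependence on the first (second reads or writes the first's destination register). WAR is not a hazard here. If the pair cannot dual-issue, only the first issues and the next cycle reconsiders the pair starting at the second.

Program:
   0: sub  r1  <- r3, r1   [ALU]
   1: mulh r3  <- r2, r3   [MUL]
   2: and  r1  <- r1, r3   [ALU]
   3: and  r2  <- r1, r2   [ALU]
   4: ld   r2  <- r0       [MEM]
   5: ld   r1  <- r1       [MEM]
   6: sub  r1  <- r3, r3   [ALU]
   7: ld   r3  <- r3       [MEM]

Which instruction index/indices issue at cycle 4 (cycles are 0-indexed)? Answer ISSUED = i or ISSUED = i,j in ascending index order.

  cy0 -> i0/i1 (sub.ALU+mulh.MUL) 2-wide
  cy1 -> i2 (and.ALU) RAW r1
  cy2 -> i3 (and.ALU) WAW r2
  cy3 -> i4 (ld.MEM) no-port MEM/MEM
  cy4 -> i5 (ld.MEM) WAW r1
  cy5 -> i6/i7 (sub.ALU+ld.MEM) 2-wide

ISSUED = 5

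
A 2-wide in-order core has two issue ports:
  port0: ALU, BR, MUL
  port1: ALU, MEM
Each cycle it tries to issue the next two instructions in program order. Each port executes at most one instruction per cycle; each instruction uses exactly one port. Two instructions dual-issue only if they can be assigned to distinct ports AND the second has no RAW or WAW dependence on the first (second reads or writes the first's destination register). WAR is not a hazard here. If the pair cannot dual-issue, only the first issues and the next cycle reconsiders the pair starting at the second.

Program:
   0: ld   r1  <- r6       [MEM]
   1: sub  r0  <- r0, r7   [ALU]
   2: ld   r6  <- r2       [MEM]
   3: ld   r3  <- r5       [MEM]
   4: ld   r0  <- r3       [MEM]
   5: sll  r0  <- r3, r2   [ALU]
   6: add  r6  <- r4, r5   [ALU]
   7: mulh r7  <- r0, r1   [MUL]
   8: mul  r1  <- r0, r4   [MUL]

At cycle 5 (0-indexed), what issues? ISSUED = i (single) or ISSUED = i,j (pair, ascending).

ISSUED = 7

0. ld.MEM;sub.ALU @i0+i1  | 2-wide
1. ld.MEM @i2  | no-port MEM/MEM
2. ld.MEM @i3  | no-port MEM/MEM
3. ld.MEM @i4  | WAW r0
4. sll.ALU;add.ALU @i5+i6  | 2-wide
5. mulh.MUL @i7  | no-port MUL/MUL
6. mul.MUL @i8  | tail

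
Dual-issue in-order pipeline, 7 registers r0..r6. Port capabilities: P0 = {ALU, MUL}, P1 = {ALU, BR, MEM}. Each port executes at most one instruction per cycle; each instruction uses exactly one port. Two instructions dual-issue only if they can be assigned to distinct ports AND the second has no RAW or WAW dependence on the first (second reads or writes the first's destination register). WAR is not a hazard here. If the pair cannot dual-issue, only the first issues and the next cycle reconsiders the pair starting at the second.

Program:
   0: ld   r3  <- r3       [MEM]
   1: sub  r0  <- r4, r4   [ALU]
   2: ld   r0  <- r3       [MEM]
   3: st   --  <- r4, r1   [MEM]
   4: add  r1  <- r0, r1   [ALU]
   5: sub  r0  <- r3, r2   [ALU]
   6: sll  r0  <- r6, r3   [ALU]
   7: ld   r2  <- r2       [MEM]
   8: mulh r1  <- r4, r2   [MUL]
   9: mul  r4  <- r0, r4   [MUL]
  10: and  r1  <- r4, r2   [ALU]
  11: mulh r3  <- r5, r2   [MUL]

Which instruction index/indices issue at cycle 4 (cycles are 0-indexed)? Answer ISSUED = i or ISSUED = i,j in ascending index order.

ISSUED = 6,7

#0 head=0: ld.MEM;sub.ALU i0,i1 2-wide
#1 head=2: ld.MEM i2 no-port MEM/MEM
#2 head=3: st.MEM;add.ALU i3,i4 2-wide
#3 head=5: sub.ALU i5 WAW r0
#4 head=6: sll.ALU;ld.MEM i6,i7 2-wide
#5 head=8: mulh.MUL i8 no-port MUL/MUL
#6 head=9: mul.MUL i9 RAW r4
#7 head=10: and.ALU;mulh.MUL i10,i11 2-wide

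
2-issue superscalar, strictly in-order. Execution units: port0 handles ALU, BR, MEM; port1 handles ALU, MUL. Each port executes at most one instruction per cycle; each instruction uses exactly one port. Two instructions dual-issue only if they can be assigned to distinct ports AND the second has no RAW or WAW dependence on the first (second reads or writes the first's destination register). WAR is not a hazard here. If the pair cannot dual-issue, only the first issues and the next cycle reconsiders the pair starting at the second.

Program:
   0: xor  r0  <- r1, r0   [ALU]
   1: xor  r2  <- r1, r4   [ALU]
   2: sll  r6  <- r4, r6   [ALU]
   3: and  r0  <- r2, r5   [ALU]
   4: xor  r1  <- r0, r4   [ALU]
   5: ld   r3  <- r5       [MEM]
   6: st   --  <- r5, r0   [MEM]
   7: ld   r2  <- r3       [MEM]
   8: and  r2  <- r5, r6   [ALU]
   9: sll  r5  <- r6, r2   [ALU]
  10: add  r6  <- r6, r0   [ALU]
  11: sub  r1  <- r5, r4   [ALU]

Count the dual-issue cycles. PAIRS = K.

PAIRS = 4

c0: i0/i1 xor.ALU;xor.ALU  pair
c1: i2/i3 sll.ALU;and.ALU  pair
c2: i4/i5 xor.ALU;ld.MEM  pair
c3: i6 st.MEM  no-port MEM/MEM
c4: i7 ld.MEM  WAW r2
c5: i8 and.ALU  RAW r2
c6: i9/i10 sll.ALU;add.ALU  pair
c7: i11 sub.ALU  tail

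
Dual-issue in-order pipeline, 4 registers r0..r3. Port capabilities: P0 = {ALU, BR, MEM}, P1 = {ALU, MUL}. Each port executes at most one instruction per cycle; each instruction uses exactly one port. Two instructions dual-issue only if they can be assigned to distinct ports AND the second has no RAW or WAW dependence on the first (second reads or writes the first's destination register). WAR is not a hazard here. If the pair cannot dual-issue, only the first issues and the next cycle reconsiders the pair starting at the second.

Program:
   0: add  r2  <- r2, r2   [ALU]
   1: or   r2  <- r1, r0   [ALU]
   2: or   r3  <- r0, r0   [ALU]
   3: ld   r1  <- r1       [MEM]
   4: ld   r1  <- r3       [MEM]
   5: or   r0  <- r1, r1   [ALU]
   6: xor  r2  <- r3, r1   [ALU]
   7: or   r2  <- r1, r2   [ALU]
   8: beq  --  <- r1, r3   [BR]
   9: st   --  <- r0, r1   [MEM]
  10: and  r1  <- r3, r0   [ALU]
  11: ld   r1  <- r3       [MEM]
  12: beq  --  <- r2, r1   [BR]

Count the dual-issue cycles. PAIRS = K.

PAIRS = 4

t=0 i0:add ; WAW r2
t=1 i1/i2:or;or ; dual
t=2 i3:ld ; no-port MEM/MEM
t=3 i4:ld ; RAW r1
t=4 i5/i6:or;xor ; dual
t=5 i7/i8:or;beq ; dual
t=6 i9/i10:st;and ; dual
t=7 i11:ld ; no-port MEM/BR
t=8 i12:beq ; tail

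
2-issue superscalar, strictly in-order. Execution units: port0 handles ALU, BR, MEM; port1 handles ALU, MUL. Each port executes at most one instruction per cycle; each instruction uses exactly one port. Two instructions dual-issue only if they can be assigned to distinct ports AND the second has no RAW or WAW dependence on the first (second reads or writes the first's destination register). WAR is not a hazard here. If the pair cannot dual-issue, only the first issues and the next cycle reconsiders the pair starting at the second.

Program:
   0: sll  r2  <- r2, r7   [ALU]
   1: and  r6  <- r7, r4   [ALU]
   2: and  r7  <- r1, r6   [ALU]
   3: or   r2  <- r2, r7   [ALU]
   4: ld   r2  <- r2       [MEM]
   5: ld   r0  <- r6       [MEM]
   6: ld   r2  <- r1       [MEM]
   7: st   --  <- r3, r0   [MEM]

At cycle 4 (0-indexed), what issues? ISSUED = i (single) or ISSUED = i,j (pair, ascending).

ISSUED = 5

[0] i0&i1  sll+and  -- 2-wide
[1] i2  and  -- RAW r7
[2] i3  or  -- RAW+WAW r2
[3] i4  ld  -- no-port MEM/MEM
[4] i5  ld  -- no-port MEM/MEM
[5] i6  ld  -- no-port MEM/MEM
[6] i7  st  -- tail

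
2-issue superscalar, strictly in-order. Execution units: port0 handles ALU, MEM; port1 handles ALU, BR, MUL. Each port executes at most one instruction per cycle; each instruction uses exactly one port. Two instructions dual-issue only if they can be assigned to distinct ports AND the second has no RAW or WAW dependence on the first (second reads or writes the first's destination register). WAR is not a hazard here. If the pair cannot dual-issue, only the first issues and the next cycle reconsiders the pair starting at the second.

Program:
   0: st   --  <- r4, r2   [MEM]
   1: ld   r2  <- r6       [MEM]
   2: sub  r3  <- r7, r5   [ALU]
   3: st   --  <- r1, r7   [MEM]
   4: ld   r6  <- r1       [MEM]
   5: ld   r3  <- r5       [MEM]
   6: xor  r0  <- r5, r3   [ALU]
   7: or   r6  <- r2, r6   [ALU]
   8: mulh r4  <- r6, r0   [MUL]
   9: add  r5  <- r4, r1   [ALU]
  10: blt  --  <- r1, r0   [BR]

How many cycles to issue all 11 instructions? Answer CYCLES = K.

CYCLES = 8

#0 head=0: st i0 no-port MEM/MEM
#1 head=1: ld sub i1,i2 pair
#2 head=3: st i3 no-port MEM/MEM
#3 head=4: ld i4 no-port MEM/MEM
#4 head=5: ld i5 RAW r3
#5 head=6: xor or i6,i7 pair
#6 head=8: mulh i8 RAW r4
#7 head=9: add blt i9,i10 pair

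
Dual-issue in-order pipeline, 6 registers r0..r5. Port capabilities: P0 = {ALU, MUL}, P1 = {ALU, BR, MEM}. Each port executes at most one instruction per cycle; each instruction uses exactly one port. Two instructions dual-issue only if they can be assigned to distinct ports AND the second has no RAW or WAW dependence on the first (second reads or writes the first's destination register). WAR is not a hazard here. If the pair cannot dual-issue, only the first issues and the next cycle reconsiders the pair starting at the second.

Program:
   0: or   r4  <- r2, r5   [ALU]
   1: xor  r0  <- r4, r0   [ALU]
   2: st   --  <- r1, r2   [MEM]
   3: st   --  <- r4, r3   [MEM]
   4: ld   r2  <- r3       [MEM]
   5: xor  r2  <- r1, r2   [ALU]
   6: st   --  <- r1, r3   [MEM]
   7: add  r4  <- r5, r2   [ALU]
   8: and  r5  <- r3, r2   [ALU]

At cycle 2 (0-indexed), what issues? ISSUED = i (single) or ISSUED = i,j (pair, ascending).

ISSUED = 3

0. or.ALU @i0  | RAW r4
1. xor.ALU/st.MEM @i1&i2  | dual
2. st.MEM @i3  | no-port MEM/MEM
3. ld.MEM @i4  | RAW+WAW r2
4. xor.ALU/st.MEM @i5&i6  | dual
5. add.ALU/and.ALU @i7&i8  | dual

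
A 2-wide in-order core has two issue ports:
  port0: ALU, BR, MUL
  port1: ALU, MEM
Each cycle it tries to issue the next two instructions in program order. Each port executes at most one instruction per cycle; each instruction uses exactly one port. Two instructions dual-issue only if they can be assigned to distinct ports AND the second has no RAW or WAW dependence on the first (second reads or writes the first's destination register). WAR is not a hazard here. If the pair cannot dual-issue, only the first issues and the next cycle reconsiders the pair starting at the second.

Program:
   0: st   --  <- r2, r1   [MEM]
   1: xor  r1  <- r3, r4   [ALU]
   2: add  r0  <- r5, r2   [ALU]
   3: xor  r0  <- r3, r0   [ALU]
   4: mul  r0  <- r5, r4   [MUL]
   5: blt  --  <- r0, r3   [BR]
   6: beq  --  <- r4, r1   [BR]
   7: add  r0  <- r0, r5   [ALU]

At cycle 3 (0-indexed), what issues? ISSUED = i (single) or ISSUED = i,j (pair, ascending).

ISSUED = 4

[0] i0,i1  st.MEM xor.ALU  -- pair
[1] i2  add.ALU  -- RAW+WAW r0
[2] i3  xor.ALU  -- WAW r0
[3] i4  mul.MUL  -- no-port MUL/BR
[4] i5  blt.BR  -- no-port BR/BR
[5] i6,i7  beq.BR add.ALU  -- pair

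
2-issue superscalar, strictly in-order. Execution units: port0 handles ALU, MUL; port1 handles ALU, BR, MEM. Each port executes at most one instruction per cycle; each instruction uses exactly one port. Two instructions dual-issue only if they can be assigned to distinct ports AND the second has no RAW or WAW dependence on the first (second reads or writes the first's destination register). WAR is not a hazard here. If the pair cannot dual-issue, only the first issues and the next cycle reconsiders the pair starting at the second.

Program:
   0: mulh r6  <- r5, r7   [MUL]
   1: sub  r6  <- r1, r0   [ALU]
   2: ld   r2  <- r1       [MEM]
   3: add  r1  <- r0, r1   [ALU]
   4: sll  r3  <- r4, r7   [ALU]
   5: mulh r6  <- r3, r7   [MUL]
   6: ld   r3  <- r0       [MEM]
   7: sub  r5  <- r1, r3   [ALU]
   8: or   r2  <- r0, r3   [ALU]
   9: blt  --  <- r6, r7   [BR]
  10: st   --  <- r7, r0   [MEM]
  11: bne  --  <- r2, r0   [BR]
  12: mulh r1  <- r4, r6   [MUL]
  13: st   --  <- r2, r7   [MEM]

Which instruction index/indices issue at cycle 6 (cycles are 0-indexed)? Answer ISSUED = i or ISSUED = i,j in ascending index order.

[0] i0  mulh  -- WAW r6
[1] i1/i2  sub/ld  -- pair
[2] i3/i4  add/sll  -- pair
[3] i5/i6  mulh/ld  -- pair
[4] i7/i8  sub/or  -- pair
[5] i9  blt  -- no-port BR/MEM
[6] i10  st  -- no-port MEM/BR
[7] i11/i12  bne/mulh  -- pair
[8] i13  st  -- tail

ISSUED = 10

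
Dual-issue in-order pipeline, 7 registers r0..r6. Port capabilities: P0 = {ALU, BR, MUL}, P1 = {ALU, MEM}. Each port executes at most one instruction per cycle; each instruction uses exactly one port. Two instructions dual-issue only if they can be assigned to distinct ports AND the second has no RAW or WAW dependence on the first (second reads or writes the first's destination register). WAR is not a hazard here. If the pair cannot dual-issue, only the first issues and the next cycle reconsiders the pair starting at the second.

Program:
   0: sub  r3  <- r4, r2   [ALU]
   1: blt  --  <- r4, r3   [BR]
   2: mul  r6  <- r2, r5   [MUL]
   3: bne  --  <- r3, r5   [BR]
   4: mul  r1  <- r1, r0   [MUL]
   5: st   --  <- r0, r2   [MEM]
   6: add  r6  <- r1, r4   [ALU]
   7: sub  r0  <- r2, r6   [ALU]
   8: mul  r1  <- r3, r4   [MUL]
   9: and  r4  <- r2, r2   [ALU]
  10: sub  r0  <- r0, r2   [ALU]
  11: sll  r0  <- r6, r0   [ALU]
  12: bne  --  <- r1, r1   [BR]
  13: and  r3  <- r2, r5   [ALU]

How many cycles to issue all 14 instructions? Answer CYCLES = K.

CYCLES = 10

t=0 i0:sub.ALU ; RAW r3
t=1 i1:blt.BR ; no-port BR/MUL
t=2 i2:mul.MUL ; no-port MUL/BR
t=3 i3:bne.BR ; no-port BR/MUL
t=4 i4/i5:mul.MUL/st.MEM ; pair
t=5 i6:add.ALU ; RAW r6
t=6 i7/i8:sub.ALU/mul.MUL ; pair
t=7 i9/i10:and.ALU/sub.ALU ; pair
t=8 i11/i12:sll.ALU/bne.BR ; pair
t=9 i13:and.ALU ; tail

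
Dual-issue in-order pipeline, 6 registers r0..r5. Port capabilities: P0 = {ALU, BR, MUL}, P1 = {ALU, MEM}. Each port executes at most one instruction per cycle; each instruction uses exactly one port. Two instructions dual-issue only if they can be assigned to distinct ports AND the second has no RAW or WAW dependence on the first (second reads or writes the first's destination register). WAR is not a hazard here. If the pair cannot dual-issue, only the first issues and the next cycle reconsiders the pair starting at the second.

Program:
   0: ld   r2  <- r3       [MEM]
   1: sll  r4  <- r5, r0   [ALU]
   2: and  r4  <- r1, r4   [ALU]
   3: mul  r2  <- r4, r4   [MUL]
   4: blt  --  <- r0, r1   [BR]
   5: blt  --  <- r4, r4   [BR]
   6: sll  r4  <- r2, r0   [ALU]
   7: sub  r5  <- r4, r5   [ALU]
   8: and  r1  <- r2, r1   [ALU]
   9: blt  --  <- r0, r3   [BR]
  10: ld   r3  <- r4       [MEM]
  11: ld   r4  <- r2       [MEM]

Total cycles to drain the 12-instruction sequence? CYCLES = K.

CYCLES = 8

[0] i0,i1  ld.MEM+sll.ALU  -- pair
[1] i2  and.ALU  -- RAW r4
[2] i3  mul.MUL  -- no-port MUL/BR
[3] i4  blt.BR  -- no-port BR/BR
[4] i5,i6  blt.BR+sll.ALU  -- pair
[5] i7,i8  sub.ALU+and.ALU  -- pair
[6] i9,i10  blt.BR+ld.MEM  -- pair
[7] i11  ld.MEM  -- tail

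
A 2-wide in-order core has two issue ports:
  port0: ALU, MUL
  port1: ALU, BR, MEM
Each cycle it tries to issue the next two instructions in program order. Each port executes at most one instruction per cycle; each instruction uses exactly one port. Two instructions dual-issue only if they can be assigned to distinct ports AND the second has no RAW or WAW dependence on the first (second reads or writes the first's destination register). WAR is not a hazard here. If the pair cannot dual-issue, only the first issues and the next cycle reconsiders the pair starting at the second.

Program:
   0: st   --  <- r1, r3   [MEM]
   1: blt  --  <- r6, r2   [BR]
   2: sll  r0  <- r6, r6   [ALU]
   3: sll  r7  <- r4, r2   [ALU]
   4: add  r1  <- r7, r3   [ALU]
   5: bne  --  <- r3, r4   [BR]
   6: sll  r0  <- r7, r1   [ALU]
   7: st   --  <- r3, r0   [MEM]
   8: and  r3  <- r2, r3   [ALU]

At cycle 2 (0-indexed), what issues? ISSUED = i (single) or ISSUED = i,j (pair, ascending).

ISSUED = 3

#0 head=0: st.MEM i0 no-port MEM/BR
#1 head=1: blt.BR+sll.ALU i1&i2 pair
#2 head=3: sll.ALU i3 RAW r7
#3 head=4: add.ALU+bne.BR i4&i5 pair
#4 head=6: sll.ALU i6 RAW r0
#5 head=7: st.MEM+and.ALU i7&i8 pair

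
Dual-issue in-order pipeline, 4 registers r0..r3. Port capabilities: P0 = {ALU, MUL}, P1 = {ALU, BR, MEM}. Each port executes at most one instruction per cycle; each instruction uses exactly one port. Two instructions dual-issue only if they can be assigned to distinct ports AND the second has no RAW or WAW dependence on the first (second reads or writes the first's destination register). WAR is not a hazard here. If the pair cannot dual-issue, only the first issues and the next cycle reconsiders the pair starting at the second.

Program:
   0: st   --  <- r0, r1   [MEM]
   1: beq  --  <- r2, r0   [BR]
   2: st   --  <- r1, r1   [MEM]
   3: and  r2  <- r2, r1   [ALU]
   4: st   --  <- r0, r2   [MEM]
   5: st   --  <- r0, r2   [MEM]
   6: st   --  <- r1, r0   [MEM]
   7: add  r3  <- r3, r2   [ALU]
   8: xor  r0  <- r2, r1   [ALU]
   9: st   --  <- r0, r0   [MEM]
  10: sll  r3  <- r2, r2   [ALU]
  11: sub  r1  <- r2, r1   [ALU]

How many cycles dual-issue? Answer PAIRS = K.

t=0 i0:st ; no-port MEM/BR
t=1 i1:beq ; no-port BR/MEM
t=2 i2+i3:st and ; dual
t=3 i4:st ; no-port MEM/MEM
t=4 i5:st ; no-port MEM/MEM
t=5 i6+i7:st add ; dual
t=6 i8:xor ; RAW r0
t=7 i9+i10:st sll ; dual
t=8 i11:sub ; tail

PAIRS = 3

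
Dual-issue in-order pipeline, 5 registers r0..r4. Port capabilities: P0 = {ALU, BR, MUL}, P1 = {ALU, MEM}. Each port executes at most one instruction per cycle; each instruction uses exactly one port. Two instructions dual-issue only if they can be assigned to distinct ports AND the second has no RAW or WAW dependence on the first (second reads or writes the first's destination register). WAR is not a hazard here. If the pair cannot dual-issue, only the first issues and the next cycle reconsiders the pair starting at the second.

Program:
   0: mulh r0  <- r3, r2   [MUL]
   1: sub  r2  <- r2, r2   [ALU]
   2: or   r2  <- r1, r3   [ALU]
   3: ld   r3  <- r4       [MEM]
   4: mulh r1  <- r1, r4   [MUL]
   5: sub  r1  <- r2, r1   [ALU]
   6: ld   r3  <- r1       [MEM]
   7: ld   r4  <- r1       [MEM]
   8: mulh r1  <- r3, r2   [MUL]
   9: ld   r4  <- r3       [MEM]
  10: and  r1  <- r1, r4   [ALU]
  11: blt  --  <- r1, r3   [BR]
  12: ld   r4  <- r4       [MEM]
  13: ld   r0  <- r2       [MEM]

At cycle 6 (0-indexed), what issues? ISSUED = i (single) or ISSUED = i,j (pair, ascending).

t=0 i0,i1:mulh.MUL/sub.ALU ; dual
t=1 i2,i3:or.ALU/ld.MEM ; dual
t=2 i4:mulh.MUL ; RAW+WAW r1
t=3 i5:sub.ALU ; RAW r1
t=4 i6:ld.MEM ; no-port MEM/MEM
t=5 i7,i8:ld.MEM/mulh.MUL ; dual
t=6 i9:ld.MEM ; RAW r4
t=7 i10:and.ALU ; RAW r1
t=8 i11,i12:blt.BR/ld.MEM ; dual
t=9 i13:ld.MEM ; tail

ISSUED = 9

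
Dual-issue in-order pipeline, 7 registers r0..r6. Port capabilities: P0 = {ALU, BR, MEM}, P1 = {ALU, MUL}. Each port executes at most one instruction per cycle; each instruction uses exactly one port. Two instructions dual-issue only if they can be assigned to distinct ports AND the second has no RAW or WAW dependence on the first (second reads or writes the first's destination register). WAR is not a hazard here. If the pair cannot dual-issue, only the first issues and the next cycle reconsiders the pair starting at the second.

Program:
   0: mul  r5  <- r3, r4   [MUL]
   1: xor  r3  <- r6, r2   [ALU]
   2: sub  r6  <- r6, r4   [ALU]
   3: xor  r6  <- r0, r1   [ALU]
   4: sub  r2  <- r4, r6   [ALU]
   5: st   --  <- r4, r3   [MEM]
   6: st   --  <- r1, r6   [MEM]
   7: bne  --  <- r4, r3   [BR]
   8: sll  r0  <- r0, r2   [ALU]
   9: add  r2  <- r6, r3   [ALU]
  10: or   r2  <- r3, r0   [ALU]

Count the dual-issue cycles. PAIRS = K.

PAIRS = 3

c0: i0/i1 mul xor  dual
c1: i2 sub  WAW r6
c2: i3 xor  RAW r6
c3: i4/i5 sub st  dual
c4: i6 st  no-port MEM/BR
c5: i7/i8 bne sll  dual
c6: i9 add  WAW r2
c7: i10 or  tail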